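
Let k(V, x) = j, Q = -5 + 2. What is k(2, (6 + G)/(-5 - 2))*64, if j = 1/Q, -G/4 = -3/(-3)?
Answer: -64/3 ≈ -21.333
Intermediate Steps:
Q = -3
G = -4 (G = -(-12)/(-3) = -(-12)*(-1)/3 = -4*1 = -4)
j = -⅓ (j = 1/(-3) = -⅓ ≈ -0.33333)
k(V, x) = -⅓
k(2, (6 + G)/(-5 - 2))*64 = -⅓*64 = -64/3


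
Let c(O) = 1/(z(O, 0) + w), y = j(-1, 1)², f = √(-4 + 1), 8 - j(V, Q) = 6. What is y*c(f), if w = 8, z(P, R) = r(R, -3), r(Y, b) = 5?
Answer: 4/13 ≈ 0.30769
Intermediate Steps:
z(P, R) = 5
j(V, Q) = 2 (j(V, Q) = 8 - 1*6 = 8 - 6 = 2)
f = I*√3 (f = √(-3) = I*√3 ≈ 1.732*I)
y = 4 (y = 2² = 4)
c(O) = 1/13 (c(O) = 1/(5 + 8) = 1/13)
y*c(f) = 4*(1/13) = 4/13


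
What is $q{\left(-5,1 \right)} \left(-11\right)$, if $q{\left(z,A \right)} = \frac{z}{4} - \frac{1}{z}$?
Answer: $\frac{231}{20} \approx 11.55$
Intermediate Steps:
$q{\left(z,A \right)} = - \frac{1}{z} + \frac{z}{4}$ ($q{\left(z,A \right)} = z \frac{1}{4} - \frac{1}{z} = \frac{z}{4} - \frac{1}{z} = - \frac{1}{z} + \frac{z}{4}$)
$q{\left(-5,1 \right)} \left(-11\right) = \left(- \frac{1}{-5} + \frac{1}{4} \left(-5\right)\right) \left(-11\right) = \left(\left(-1\right) \left(- \frac{1}{5}\right) - \frac{5}{4}\right) \left(-11\right) = \left(\frac{1}{5} - \frac{5}{4}\right) \left(-11\right) = \left(- \frac{21}{20}\right) \left(-11\right) = \frac{231}{20}$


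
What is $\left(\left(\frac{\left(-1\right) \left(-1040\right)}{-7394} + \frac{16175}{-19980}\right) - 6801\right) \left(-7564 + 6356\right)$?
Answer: $\frac{30346969063154}{3693303} \approx 8.2168 \cdot 10^{6}$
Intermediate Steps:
$\left(\left(\frac{\left(-1\right) \left(-1040\right)}{-7394} + \frac{16175}{-19980}\right) - 6801\right) \left(-7564 + 6356\right) = \left(\left(1040 \left(- \frac{1}{7394}\right) + 16175 \left(- \frac{1}{19980}\right)\right) - 6801\right) \left(-1208\right) = \left(\left(- \frac{520}{3697} - \frac{3235}{3996}\right) - 6801\right) \left(-1208\right) = \left(- \frac{14037715}{14773212} - 6801\right) \left(-1208\right) = \left(- \frac{100486652527}{14773212}\right) \left(-1208\right) = \frac{30346969063154}{3693303}$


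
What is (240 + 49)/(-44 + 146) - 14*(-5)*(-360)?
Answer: -151183/6 ≈ -25197.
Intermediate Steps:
(240 + 49)/(-44 + 146) - 14*(-5)*(-360) = 289/102 + 70*(-360) = 289*(1/102) - 25200 = 17/6 - 25200 = -151183/6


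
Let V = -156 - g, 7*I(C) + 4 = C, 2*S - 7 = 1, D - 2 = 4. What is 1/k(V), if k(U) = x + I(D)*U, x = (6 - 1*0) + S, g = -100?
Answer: -1/6 ≈ -0.16667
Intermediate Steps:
D = 6 (D = 2 + 4 = 6)
S = 4 (S = 7/2 + (1/2)*1 = 7/2 + 1/2 = 4)
I(C) = -4/7 + C/7
x = 10 (x = (6 - 1*0) + 4 = (6 + 0) + 4 = 6 + 4 = 10)
V = -56 (V = -156 - 1*(-100) = -156 + 100 = -56)
k(U) = 10 + 2*U/7 (k(U) = 10 + (-4/7 + (1/7)*6)*U = 10 + (-4/7 + 6/7)*U = 10 + 2*U/7)
1/k(V) = 1/(10 + (2/7)*(-56)) = 1/(10 - 16) = 1/(-6) = -1/6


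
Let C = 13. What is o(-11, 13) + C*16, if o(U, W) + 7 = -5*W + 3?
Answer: 139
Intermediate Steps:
o(U, W) = -4 - 5*W (o(U, W) = -7 + (-5*W + 3) = -7 + (3 - 5*W) = -4 - 5*W)
o(-11, 13) + C*16 = (-4 - 5*13) + 13*16 = (-4 - 65) + 208 = -69 + 208 = 139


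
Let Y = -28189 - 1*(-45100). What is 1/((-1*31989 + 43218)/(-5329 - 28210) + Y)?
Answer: 33539/567166800 ≈ 5.9134e-5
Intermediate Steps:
Y = 16911 (Y = -28189 + 45100 = 16911)
1/((-1*31989 + 43218)/(-5329 - 28210) + Y) = 1/((-1*31989 + 43218)/(-5329 - 28210) + 16911) = 1/((-31989 + 43218)/(-33539) + 16911) = 1/(11229*(-1/33539) + 16911) = 1/(-11229/33539 + 16911) = 1/(567166800/33539) = 33539/567166800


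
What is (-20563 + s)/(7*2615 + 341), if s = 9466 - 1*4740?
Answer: -15837/18646 ≈ -0.84935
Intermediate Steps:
s = 4726 (s = 9466 - 4740 = 4726)
(-20563 + s)/(7*2615 + 341) = (-20563 + 4726)/(7*2615 + 341) = -15837/(18305 + 341) = -15837/18646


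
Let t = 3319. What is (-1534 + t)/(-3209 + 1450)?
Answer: -1785/1759 ≈ -1.0148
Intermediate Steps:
(-1534 + t)/(-3209 + 1450) = (-1534 + 3319)/(-3209 + 1450) = 1785/(-1759) = 1785*(-1/1759) = -1785/1759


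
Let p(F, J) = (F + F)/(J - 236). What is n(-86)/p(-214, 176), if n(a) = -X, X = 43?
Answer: -645/107 ≈ -6.0280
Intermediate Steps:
p(F, J) = 2*F/(-236 + J) (p(F, J) = (2*F)/(-236 + J) = 2*F/(-236 + J))
n(a) = -43 (n(a) = -1*43 = -43)
n(-86)/p(-214, 176) = -43/(2*(-214)/(-236 + 176)) = -43/(2*(-214)/(-60)) = -43/(2*(-214)*(-1/60)) = -43/107/15 = -43*15/107 = -645/107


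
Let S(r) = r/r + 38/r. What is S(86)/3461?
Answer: 62/148823 ≈ 0.00041660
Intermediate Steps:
S(r) = 1 + 38/r
S(86)/3461 = ((38 + 86)/86)/3461 = ((1/86)*124)*(1/3461) = (62/43)*(1/3461) = 62/148823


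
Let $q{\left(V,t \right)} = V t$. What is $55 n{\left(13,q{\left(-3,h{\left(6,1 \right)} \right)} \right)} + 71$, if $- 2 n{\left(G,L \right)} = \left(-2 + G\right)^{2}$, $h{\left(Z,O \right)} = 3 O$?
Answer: $- \frac{6513}{2} \approx -3256.5$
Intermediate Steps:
$n{\left(G,L \right)} = - \frac{\left(-2 + G\right)^{2}}{2}$
$55 n{\left(13,q{\left(-3,h{\left(6,1 \right)} \right)} \right)} + 71 = 55 \left(- \frac{\left(-2 + 13\right)^{2}}{2}\right) + 71 = 55 \left(- \frac{11^{2}}{2}\right) + 71 = 55 \left(\left(- \frac{1}{2}\right) 121\right) + 71 = 55 \left(- \frac{121}{2}\right) + 71 = - \frac{6655}{2} + 71 = - \frac{6513}{2}$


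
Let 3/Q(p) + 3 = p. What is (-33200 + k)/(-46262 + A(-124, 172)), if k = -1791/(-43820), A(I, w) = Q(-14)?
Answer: 24731977553/34462545740 ≈ 0.71765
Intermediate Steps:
Q(p) = 3/(-3 + p)
A(I, w) = -3/17 (A(I, w) = 3/(-3 - 14) = 3/(-17) = 3*(-1/17) = -3/17)
k = 1791/43820 (k = -1791*(-1/43820) = 1791/43820 ≈ 0.040872)
(-33200 + k)/(-46262 + A(-124, 172)) = (-33200 + 1791/43820)/(-46262 - 3/17) = -1454822209/(43820*(-786457/17)) = -1454822209/43820*(-17/786457) = 24731977553/34462545740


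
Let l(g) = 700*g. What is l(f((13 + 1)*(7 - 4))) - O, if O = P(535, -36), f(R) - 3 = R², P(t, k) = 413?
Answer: 1236487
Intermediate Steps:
f(R) = 3 + R²
O = 413
l(f((13 + 1)*(7 - 4))) - O = 700*(3 + ((13 + 1)*(7 - 4))²) - 1*413 = 700*(3 + (14*3)²) - 413 = 700*(3 + 42²) - 413 = 700*(3 + 1764) - 413 = 700*1767 - 413 = 1236900 - 413 = 1236487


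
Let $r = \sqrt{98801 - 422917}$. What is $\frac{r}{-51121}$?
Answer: $- \frac{2 i \sqrt{81029}}{51121} \approx - 0.011137 i$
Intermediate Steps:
$r = 2 i \sqrt{81029}$ ($r = \sqrt{-324116} = 2 i \sqrt{81029} \approx 569.31 i$)
$\frac{r}{-51121} = \frac{2 i \sqrt{81029}}{-51121} = 2 i \sqrt{81029} \left(- \frac{1}{51121}\right) = - \frac{2 i \sqrt{81029}}{51121}$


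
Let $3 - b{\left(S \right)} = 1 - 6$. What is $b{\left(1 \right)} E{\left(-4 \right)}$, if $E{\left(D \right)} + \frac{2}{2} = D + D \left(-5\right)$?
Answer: $120$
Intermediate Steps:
$b{\left(S \right)} = 8$ ($b{\left(S \right)} = 3 - \left(1 - 6\right) = 3 - -5 = 3 + 5 = 8$)
$E{\left(D \right)} = -1 - 4 D$ ($E{\left(D \right)} = -1 + \left(D + D \left(-5\right)\right) = -1 + \left(D - 5 D\right) = -1 - 4 D$)
$b{\left(1 \right)} E{\left(-4 \right)} = 8 \left(-1 - -16\right) = 8 \left(-1 + 16\right) = 8 \cdot 15 = 120$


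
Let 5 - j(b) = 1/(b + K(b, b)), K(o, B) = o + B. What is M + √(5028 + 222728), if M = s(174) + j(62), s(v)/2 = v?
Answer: 65657/186 + 2*√56939 ≈ 830.23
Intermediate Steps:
s(v) = 2*v
K(o, B) = B + o
j(b) = 5 - 1/(3*b) (j(b) = 5 - 1/(b + (b + b)) = 5 - 1/(b + 2*b) = 5 - 1/(3*b))
M = 65657/186 (M = 2*174 + (5 - ⅓/62) = 348 + (5 - ⅓*1/62) = 348 + (5 - 1/186) = 348 + 929/186 = 65657/186 ≈ 352.99)
M + √(5028 + 222728) = 65657/186 + √(5028 + 222728) = 65657/186 + √227756 = 65657/186 + 2*√56939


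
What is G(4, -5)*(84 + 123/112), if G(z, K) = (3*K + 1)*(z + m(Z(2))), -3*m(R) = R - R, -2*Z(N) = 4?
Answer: -9531/2 ≈ -4765.5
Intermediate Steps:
Z(N) = -2 (Z(N) = -1/2*4 = -2)
m(R) = 0 (m(R) = -(R - R)/3 = -1/3*0 = 0)
G(z, K) = z*(1 + 3*K) (G(z, K) = (3*K + 1)*(z + 0) = (1 + 3*K)*z = z*(1 + 3*K))
G(4, -5)*(84 + 123/112) = (4*(1 + 3*(-5)))*(84 + 123/112) = (4*(1 - 15))*(84 + 123*(1/112)) = (4*(-14))*(84 + 123/112) = -56*9531/112 = -9531/2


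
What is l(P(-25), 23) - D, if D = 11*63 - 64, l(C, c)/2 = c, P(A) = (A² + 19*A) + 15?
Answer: -583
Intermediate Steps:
P(A) = 15 + A² + 19*A
l(C, c) = 2*c
D = 629 (D = 693 - 64 = 629)
l(P(-25), 23) - D = 2*23 - 1*629 = 46 - 629 = -583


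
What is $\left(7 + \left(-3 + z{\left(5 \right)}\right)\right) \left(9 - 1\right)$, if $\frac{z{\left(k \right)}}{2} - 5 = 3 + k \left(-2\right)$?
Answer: $0$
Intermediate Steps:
$z{\left(k \right)} = 16 - 4 k$ ($z{\left(k \right)} = 10 + 2 \left(3 + k \left(-2\right)\right) = 10 + 2 \left(3 - 2 k\right) = 10 - \left(-6 + 4 k\right) = 16 - 4 k$)
$\left(7 + \left(-3 + z{\left(5 \right)}\right)\right) \left(9 - 1\right) = \left(7 + \left(-3 + \left(16 - 20\right)\right)\right) \left(9 - 1\right) = \left(7 + \left(-3 + \left(16 - 20\right)\right)\right) 8 = \left(7 - 7\right) 8 = 0 \cdot 8 = 0$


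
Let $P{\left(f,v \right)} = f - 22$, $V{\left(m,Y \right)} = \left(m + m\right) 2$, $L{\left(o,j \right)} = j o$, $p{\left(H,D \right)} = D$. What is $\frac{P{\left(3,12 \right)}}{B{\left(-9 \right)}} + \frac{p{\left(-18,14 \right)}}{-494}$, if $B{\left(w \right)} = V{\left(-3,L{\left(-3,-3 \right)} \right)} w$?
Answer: $- \frac{5449}{26676} \approx -0.20427$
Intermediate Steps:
$V{\left(m,Y \right)} = 4 m$ ($V{\left(m,Y \right)} = 2 m 2 = 4 m$)
$B{\left(w \right)} = - 12 w$ ($B{\left(w \right)} = 4 \left(-3\right) w = - 12 w$)
$P{\left(f,v \right)} = -22 + f$
$\frac{P{\left(3,12 \right)}}{B{\left(-9 \right)}} + \frac{p{\left(-18,14 \right)}}{-494} = \frac{-22 + 3}{\left(-12\right) \left(-9\right)} + \frac{14}{-494} = - \frac{19}{108} + 14 \left(- \frac{1}{494}\right) = \left(-19\right) \frac{1}{108} - \frac{7}{247} = - \frac{19}{108} - \frac{7}{247} = - \frac{5449}{26676}$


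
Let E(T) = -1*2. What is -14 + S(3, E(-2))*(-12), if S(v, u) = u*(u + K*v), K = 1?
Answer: 10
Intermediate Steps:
E(T) = -2
S(v, u) = u*(u + v) (S(v, u) = u*(u + 1*v) = u*(u + v))
-14 + S(3, E(-2))*(-12) = -14 - 2*(-2 + 3)*(-12) = -14 - 2*1*(-12) = -14 - 2*(-12) = -14 + 24 = 10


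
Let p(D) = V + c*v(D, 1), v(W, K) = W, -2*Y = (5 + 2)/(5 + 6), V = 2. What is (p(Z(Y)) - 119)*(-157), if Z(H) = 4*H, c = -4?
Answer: 193267/11 ≈ 17570.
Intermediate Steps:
Y = -7/22 (Y = -(5 + 2)/(2*(5 + 6)) = -7/(2*11) = -½*7/11 = -7/22 ≈ -0.31818)
p(D) = 2 - 4*D
(p(Z(Y)) - 119)*(-157) = ((2 - 16*(-7)/22) - 119)*(-157) = ((2 - 4*(-14/11)) - 119)*(-157) = ((2 + 56/11) - 119)*(-157) = (78/11 - 119)*(-157) = -1231/11*(-157) = 193267/11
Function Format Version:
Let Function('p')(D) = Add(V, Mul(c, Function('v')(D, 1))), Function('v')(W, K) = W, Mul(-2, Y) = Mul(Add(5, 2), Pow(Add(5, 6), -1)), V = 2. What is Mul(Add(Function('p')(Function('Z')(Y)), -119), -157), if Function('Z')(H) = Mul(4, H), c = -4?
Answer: Rational(193267, 11) ≈ 17570.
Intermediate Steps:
Y = Rational(-7, 22) (Y = Mul(Rational(-1, 2), Mul(Add(5, 2), Pow(Add(5, 6), -1))) = Mul(Rational(-1, 2), Mul(7, Pow(11, -1))) = Mul(Rational(-1, 2), Mul(7, Rational(1, 11))) = Mul(Rational(-1, 2), Rational(7, 11)) = Rational(-7, 22) ≈ -0.31818)
Function('p')(D) = Add(2, Mul(-4, D))
Mul(Add(Function('p')(Function('Z')(Y)), -119), -157) = Mul(Add(Add(2, Mul(-4, Mul(4, Rational(-7, 22)))), -119), -157) = Mul(Add(Add(2, Mul(-4, Rational(-14, 11))), -119), -157) = Mul(Add(Add(2, Rational(56, 11)), -119), -157) = Mul(Add(Rational(78, 11), -119), -157) = Mul(Rational(-1231, 11), -157) = Rational(193267, 11)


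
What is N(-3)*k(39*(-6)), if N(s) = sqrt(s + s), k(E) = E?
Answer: -234*I*sqrt(6) ≈ -573.18*I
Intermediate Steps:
N(s) = sqrt(2)*sqrt(s) (N(s) = sqrt(2*s) = sqrt(2)*sqrt(s))
N(-3)*k(39*(-6)) = (sqrt(2)*sqrt(-3))*(39*(-6)) = (sqrt(2)*(I*sqrt(3)))*(-234) = (I*sqrt(6))*(-234) = -234*I*sqrt(6)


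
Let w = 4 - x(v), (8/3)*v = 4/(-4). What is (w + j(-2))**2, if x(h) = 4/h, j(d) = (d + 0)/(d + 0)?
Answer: 2209/9 ≈ 245.44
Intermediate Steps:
v = -3/8 (v = 3*(4/(-4))/8 = 3*(4*(-1/4))/8 = (3/8)*(-1) = -3/8 ≈ -0.37500)
j(d) = 1 (j(d) = d/d = 1)
w = 44/3 (w = 4 - 4/(-3/8) = 4 - 4*(-8)/3 = 4 - 1*(-32/3) = 4 + 32/3 = 44/3 ≈ 14.667)
(w + j(-2))**2 = (44/3 + 1)**2 = (47/3)**2 = 2209/9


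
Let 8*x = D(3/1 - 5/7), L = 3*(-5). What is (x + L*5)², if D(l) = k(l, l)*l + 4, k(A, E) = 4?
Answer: 1054729/196 ≈ 5381.3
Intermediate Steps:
L = -15
D(l) = 4 + 4*l (D(l) = 4*l + 4 = 4 + 4*l)
x = 23/14 (x = (4 + 4*(3/1 - 5/7))/8 = (4 + 4*(3*1 - 5*⅐))/8 = (4 + 4*(3 - 5/7))/8 = (4 + 4*(16/7))/8 = (4 + 64/7)/8 = (⅛)*(92/7) = 23/14 ≈ 1.6429)
(x + L*5)² = (23/14 - 15*5)² = (23/14 - 75)² = (-1027/14)² = 1054729/196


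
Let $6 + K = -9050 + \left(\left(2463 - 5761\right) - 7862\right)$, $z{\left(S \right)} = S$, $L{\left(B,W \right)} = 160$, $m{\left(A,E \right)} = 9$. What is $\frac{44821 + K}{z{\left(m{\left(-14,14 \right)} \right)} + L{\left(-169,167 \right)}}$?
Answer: $\frac{24605}{169} \approx 145.59$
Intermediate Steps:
$K = -20216$ ($K = -6 + \left(-9050 + \left(\left(2463 - 5761\right) - 7862\right)\right) = -6 - 20210 = -20216$)
$\frac{44821 + K}{z{\left(m{\left(-14,14 \right)} \right)} + L{\left(-169,167 \right)}} = \frac{44821 - 20216}{9 + 160} = \frac{24605}{169}$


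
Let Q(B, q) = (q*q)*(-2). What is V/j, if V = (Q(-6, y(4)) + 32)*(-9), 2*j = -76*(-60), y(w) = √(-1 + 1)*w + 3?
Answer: -21/380 ≈ -0.055263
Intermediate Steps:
y(w) = 3 (y(w) = √0*w + 3 = 0*w + 3 = 0 + 3 = 3)
Q(B, q) = -2*q² (Q(B, q) = q²*(-2) = -2*q²)
j = 2280 (j = (-76*(-60))/2 = (½)*4560 = 2280)
V = -126 (V = (-2*3² + 32)*(-9) = (-2*9 + 32)*(-9) = (-18 + 32)*(-9) = 14*(-9) = -126)
V/j = -126/2280 = -126*1/2280 = -21/380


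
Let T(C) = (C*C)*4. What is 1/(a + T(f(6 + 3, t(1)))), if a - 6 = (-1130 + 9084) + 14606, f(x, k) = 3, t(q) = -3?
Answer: 1/22602 ≈ 4.4244e-5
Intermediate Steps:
T(C) = 4*C² (T(C) = C²*4 = 4*C²)
a = 22566 (a = 6 + ((-1130 + 9084) + 14606) = 6 + (7954 + 14606) = 6 + 22560 = 22566)
1/(a + T(f(6 + 3, t(1)))) = 1/(22566 + 4*3²) = 1/(22566 + 4*9) = 1/(22566 + 36) = 1/22602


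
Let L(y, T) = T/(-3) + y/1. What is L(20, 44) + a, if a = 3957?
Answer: 11887/3 ≈ 3962.3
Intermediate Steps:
L(y, T) = y - T/3 (L(y, T) = T*(-⅓) + y*1 = -T/3 + y = y - T/3)
L(20, 44) + a = (20 - ⅓*44) + 3957 = (20 - 44/3) + 3957 = 16/3 + 3957 = 11887/3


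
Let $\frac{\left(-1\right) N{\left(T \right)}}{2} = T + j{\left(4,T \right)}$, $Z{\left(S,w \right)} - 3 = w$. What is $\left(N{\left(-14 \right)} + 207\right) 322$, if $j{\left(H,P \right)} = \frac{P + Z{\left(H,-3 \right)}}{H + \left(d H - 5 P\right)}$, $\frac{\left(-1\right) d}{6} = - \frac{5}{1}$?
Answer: $\frac{7344498}{97} \approx 75717.0$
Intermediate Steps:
$Z{\left(S,w \right)} = 3 + w$
$d = 30$ ($d = - 6 \left(- \frac{5}{1}\right) = - 6 \left(\left(-5\right) 1\right) = \left(-6\right) \left(-5\right) = 30$)
$j{\left(H,P \right)} = \frac{P}{- 5 P + 31 H}$ ($j{\left(H,P \right)} = \frac{P + \left(3 - 3\right)}{H + \left(30 H - 5 P\right)} = \frac{P + 0}{H + \left(- 5 P + 30 H\right)} = \frac{P}{- 5 P + 31 H}$)
$N{\left(T \right)} = - 2 T - \frac{2 T}{124 - 5 T}$ ($N{\left(T \right)} = - 2 \left(T + \frac{T}{- 5 T + 31 \cdot 4}\right) = - 2 \left(T + \frac{T}{- 5 T + 124}\right) = - 2 \left(T + \frac{T}{124 - 5 T}\right) = - 2 T - \frac{2 T}{124 - 5 T}$)
$\left(N{\left(-14 \right)} + 207\right) 322 = \left(10 \left(-14\right) \frac{1}{-124 + 5 \left(-14\right)} \left(25 - -14\right) + 207\right) 322 = \left(10 \left(-14\right) \frac{1}{-124 - 70} \left(25 + 14\right) + 207\right) 322 = \left(10 \left(-14\right) \frac{1}{-194} \cdot 39 + 207\right) 322 = \left(10 \left(-14\right) \left(- \frac{1}{194}\right) 39 + 207\right) 322 = \left(\frac{2730}{97} + 207\right) 322 = \frac{22809}{97} \cdot 322 = \frac{7344498}{97}$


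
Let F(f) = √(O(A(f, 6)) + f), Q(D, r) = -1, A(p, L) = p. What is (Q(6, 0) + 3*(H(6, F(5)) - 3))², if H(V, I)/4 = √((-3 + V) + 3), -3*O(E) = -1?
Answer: 964 - 240*√6 ≈ 376.12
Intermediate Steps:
O(E) = ⅓ (O(E) = -⅓*(-1) = ⅓)
F(f) = √(⅓ + f)
H(V, I) = 4*√V (H(V, I) = 4*√((-3 + V) + 3) = 4*√V)
(Q(6, 0) + 3*(H(6, F(5)) - 3))² = (-1 + 3*(4*√6 - 3))² = (-1 + 3*(-3 + 4*√6))² = (-1 + (-9 + 12*√6))² = (-10 + 12*√6)²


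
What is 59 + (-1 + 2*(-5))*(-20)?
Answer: 279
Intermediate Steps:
59 + (-1 + 2*(-5))*(-20) = 59 + (-1 - 10)*(-20) = 59 - 11*(-20) = 59 + 220 = 279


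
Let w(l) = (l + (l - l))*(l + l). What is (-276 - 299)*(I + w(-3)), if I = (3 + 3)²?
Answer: -31050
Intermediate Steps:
I = 36 (I = 6² = 36)
w(l) = 2*l² (w(l) = (l + 0)*(2*l) = l*(2*l) = 2*l²)
(-276 - 299)*(I + w(-3)) = (-276 - 299)*(36 + 2*(-3)²) = -575*(36 + 2*9) = -575*(36 + 18) = -575*54 = -31050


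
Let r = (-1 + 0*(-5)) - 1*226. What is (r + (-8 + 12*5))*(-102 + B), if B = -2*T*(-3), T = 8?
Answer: 9450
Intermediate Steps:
r = -227 (r = (-1 + 0) - 226 = -1 - 226 = -227)
B = 48 (B = -2*8*(-3) = -16*(-3) = 48)
(r + (-8 + 12*5))*(-102 + B) = (-227 + (-8 + 12*5))*(-102 + 48) = (-227 + (-8 + 60))*(-54) = (-227 + 52)*(-54) = -175*(-54) = 9450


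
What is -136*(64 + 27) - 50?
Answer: -12426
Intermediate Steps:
-136*(64 + 27) - 50 = -136*91 - 50 = -12376 - 50 = -12426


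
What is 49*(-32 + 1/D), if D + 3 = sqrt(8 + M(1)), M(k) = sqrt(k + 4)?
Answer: -1568 - 49/(3 - sqrt(8 + sqrt(5))) ≈ -1322.2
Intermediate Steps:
M(k) = sqrt(4 + k)
D = -3 + sqrt(8 + sqrt(5)) (D = -3 + sqrt(8 + sqrt(4 + 1)) = -3 + sqrt(8 + sqrt(5)) ≈ 0.19939)
49*(-32 + 1/D) = 49*(-32 + 1/(-3 + sqrt(8 + sqrt(5)))) = -1568 + 49/(-3 + sqrt(8 + sqrt(5)))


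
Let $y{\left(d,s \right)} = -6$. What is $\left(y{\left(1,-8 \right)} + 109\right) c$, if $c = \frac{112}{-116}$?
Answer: $- \frac{2884}{29} \approx -99.448$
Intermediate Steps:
$c = - \frac{28}{29}$ ($c = 112 \left(- \frac{1}{116}\right) = - \frac{28}{29} \approx -0.96552$)
$\left(y{\left(1,-8 \right)} + 109\right) c = \left(-6 + 109\right) \left(- \frac{28}{29}\right) = 103 \left(- \frac{28}{29}\right) = - \frac{2884}{29}$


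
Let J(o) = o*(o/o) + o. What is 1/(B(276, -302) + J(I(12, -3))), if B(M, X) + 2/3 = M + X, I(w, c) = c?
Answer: -3/98 ≈ -0.030612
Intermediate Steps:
B(M, X) = -⅔ + M + X (B(M, X) = -⅔ + (M + X) = -⅔ + M + X)
J(o) = 2*o (J(o) = o*1 + o = o + o = 2*o)
1/(B(276, -302) + J(I(12, -3))) = 1/((-⅔ + 276 - 302) + 2*(-3)) = 1/(-80/3 - 6) = 1/(-98/3) = -3/98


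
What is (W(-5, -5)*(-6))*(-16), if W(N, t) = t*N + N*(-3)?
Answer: 3840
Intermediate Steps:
W(N, t) = -3*N + N*t (W(N, t) = N*t - 3*N = -3*N + N*t)
(W(-5, -5)*(-6))*(-16) = (-5*(-3 - 5)*(-6))*(-16) = (-5*(-8)*(-6))*(-16) = (40*(-6))*(-16) = -240*(-16) = 3840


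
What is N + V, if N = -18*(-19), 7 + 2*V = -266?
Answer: 411/2 ≈ 205.50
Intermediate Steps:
V = -273/2 (V = -7/2 + (½)*(-266) = -7/2 - 133 = -273/2 ≈ -136.50)
N = 342
N + V = 342 - 273/2 = 411/2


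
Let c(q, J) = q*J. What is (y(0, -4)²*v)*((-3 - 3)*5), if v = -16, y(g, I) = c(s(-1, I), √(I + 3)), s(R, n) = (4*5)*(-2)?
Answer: -768000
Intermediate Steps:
s(R, n) = -40 (s(R, n) = 20*(-2) = -40)
c(q, J) = J*q
y(g, I) = -40*√(3 + I) (y(g, I) = √(I + 3)*(-40) = √(3 + I)*(-40) = -40*√(3 + I))
(y(0, -4)²*v)*((-3 - 3)*5) = ((-40*√(3 - 4))²*(-16))*((-3 - 3)*5) = ((-40*I)²*(-16))*(-6*5) = ((-40*I)²*(-16))*(-30) = -1600*(-16)*(-30) = 25600*(-30) = -768000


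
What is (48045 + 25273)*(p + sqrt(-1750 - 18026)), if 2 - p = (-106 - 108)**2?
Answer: -3357524492 + 586544*I*sqrt(309) ≈ -3.3575e+9 + 1.031e+7*I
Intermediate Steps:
p = -45794 (p = 2 - (-106 - 108)**2 = 2 - 1*(-214)**2 = 2 - 1*45796 = 2 - 45796 = -45794)
(48045 + 25273)*(p + sqrt(-1750 - 18026)) = (48045 + 25273)*(-45794 + sqrt(-1750 - 18026)) = 73318*(-45794 + sqrt(-19776)) = 73318*(-45794 + 8*I*sqrt(309)) = -3357524492 + 586544*I*sqrt(309)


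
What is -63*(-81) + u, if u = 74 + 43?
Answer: 5220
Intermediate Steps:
u = 117
-63*(-81) + u = -63*(-81) + 117 = 5103 + 117 = 5220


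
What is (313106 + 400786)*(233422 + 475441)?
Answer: 506051624796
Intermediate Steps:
(313106 + 400786)*(233422 + 475441) = 713892*708863 = 506051624796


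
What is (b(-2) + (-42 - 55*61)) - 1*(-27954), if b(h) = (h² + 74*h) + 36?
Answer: 24449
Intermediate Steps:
b(h) = 36 + h² + 74*h
(b(-2) + (-42 - 55*61)) - 1*(-27954) = ((36 + (-2)² + 74*(-2)) + (-42 - 55*61)) - 1*(-27954) = ((36 + 4 - 148) + (-42 - 3355)) + 27954 = (-108 - 3397) + 27954 = -3505 + 27954 = 24449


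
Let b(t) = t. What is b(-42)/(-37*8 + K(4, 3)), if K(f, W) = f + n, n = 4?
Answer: 7/48 ≈ 0.14583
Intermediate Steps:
K(f, W) = 4 + f (K(f, W) = f + 4 = 4 + f)
b(-42)/(-37*8 + K(4, 3)) = -42/(-37*8 + (4 + 4)) = -42/(-296 + 8) = -42/(-288) = -42*(-1/288) = 7/48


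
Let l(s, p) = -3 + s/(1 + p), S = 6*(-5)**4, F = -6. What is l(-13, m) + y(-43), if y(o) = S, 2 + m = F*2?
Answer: 3748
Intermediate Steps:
m = -14 (m = -2 - 6*2 = -2 - 12 = -14)
S = 3750 (S = 6*625 = 3750)
y(o) = 3750
l(-13, m) + y(-43) = (-3 - 13 - 3*(-14))/(1 - 14) + 3750 = (-3 - 13 + 42)/(-13) + 3750 = -1/13*26 + 3750 = -2 + 3750 = 3748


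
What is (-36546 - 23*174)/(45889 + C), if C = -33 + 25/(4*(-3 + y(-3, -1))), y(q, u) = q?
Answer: -973152/1100519 ≈ -0.88427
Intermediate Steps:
C = -817/24 (C = -33 + 25/(4*(-3 - 3)) = -33 + 25/(4*(-6)) = -33 + 25/(-24) = -33 - 1/24*25 = -33 - 25/24 = -817/24 ≈ -34.042)
(-36546 - 23*174)/(45889 + C) = (-36546 - 23*174)/(45889 - 817/24) = (-36546 - 4002)/(1100519/24) = -40548*24/1100519 = -973152/1100519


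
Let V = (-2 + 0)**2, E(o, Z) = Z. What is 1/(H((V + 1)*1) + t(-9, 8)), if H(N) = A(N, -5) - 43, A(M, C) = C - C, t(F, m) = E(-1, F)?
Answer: -1/52 ≈ -0.019231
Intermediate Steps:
t(F, m) = F
A(M, C) = 0
V = 4 (V = (-2)**2 = 4)
H(N) = -43 (H(N) = 0 - 43 = -43)
1/(H((V + 1)*1) + t(-9, 8)) = 1/(-43 - 9) = 1/(-52) = -1/52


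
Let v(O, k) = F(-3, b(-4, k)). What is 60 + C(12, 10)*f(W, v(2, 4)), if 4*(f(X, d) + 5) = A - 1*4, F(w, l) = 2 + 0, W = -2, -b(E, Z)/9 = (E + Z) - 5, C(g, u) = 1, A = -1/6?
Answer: 1295/24 ≈ 53.958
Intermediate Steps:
A = -1/6 (A = -1*1/6 = -1/6 ≈ -0.16667)
b(E, Z) = 45 - 9*E - 9*Z (b(E, Z) = -9*((E + Z) - 5) = -9*(-5 + E + Z) = 45 - 9*E - 9*Z)
F(w, l) = 2
v(O, k) = 2
f(X, d) = -145/24 (f(X, d) = -5 + (-1/6 - 1*4)/4 = -5 + (-1/6 - 4)/4 = -5 + (1/4)*(-25/6) = -5 - 25/24 = -145/24)
60 + C(12, 10)*f(W, v(2, 4)) = 60 + 1*(-145/24) = 60 - 145/24 = 1295/24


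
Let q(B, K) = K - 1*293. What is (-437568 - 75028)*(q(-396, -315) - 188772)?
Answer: 97075430480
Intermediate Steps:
q(B, K) = -293 + K (q(B, K) = K - 293 = -293 + K)
(-437568 - 75028)*(q(-396, -315) - 188772) = (-437568 - 75028)*((-293 - 315) - 188772) = -512596*(-608 - 188772) = -512596*(-189380) = 97075430480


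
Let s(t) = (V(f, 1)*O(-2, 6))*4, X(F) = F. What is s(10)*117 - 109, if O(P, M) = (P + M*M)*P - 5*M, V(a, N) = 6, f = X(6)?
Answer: -275293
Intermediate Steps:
f = 6
O(P, M) = -5*M + P*(P + M²) (O(P, M) = (P + M²)*P - 5*M = P*(P + M²) - 5*M = -5*M + P*(P + M²))
s(t) = -2352 (s(t) = (6*((-2)² - 5*6 - 2*6²))*4 = (6*(4 - 30 - 2*36))*4 = (6*(4 - 30 - 72))*4 = (6*(-98))*4 = -588*4 = -2352)
s(10)*117 - 109 = -2352*117 - 109 = -275184 - 109 = -275293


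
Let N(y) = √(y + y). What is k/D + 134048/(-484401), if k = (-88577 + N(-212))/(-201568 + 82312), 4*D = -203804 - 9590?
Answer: -94763726323305/342424612462124 + I*√106/3181064358 ≈ -0.27674 + 3.2365e-9*I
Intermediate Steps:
D = -106697/2 (D = (-203804 - 9590)/4 = (¼)*(-213394) = -106697/2 ≈ -53349.)
N(y) = √2*√y (N(y) = √(2*y) = √2*√y)
k = 88577/119256 - I*√106/59628 (k = (-88577 + √2*√(-212))/(-201568 + 82312) = (-88577 + √2*(2*I*√53))/(-119256) = (-88577 + 2*I*√106)*(-1/119256) = 88577/119256 - I*√106/59628 ≈ 0.74275 - 0.00017266*I)
k/D + 134048/(-484401) = (88577/119256 - I*√106/59628)/(-106697/2) + 134048/(-484401) = (88577/119256 - I*√106/59628)*(-2/106697) + 134048*(-1/484401) = (-88577/6362128716 + I*√106/3181064358) - 134048/484401 = -94763726323305/342424612462124 + I*√106/3181064358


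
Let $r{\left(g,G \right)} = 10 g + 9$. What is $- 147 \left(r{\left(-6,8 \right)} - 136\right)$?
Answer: $27489$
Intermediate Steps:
$r{\left(g,G \right)} = 9 + 10 g$
$- 147 \left(r{\left(-6,8 \right)} - 136\right) = - 147 \left(\left(9 + 10 \left(-6\right)\right) - 136\right) = - 147 \left(\left(9 - 60\right) - 136\right) = - 147 \left(-51 - 136\right) = \left(-147\right) \left(-187\right) = 27489$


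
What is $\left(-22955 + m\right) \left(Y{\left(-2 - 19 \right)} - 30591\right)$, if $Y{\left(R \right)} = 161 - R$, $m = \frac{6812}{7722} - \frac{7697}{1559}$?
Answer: $\frac{323265018821044}{463023} \approx 6.9816 \cdot 10^{8}$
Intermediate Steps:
$m = - \frac{1877551}{463023}$ ($m = 6812 \cdot \frac{1}{7722} - \frac{7697}{1559} = \frac{262}{297} - \frac{7697}{1559} = - \frac{1877551}{463023} \approx -4.055$)
$\left(-22955 + m\right) \left(Y{\left(-2 - 19 \right)} - 30591\right) = \left(-22955 - \frac{1877551}{463023}\right) \left(\left(161 - \left(-2 - 19\right)\right) - 30591\right) = - \frac{10630570516 \left(\left(161 - \left(-2 - 19\right)\right) - 30591\right)}{463023} = - \frac{10630570516 \left(\left(161 - -21\right) - 30591\right)}{463023} = - \frac{10630570516 \left(\left(161 + 21\right) - 30591\right)}{463023} = - \frac{10630570516 \left(182 - 30591\right)}{463023} = \left(- \frac{10630570516}{463023}\right) \left(-30409\right) = \frac{323265018821044}{463023}$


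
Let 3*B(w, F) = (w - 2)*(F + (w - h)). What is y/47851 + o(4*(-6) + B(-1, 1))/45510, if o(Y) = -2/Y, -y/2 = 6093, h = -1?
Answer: -6932262899/27221237625 ≈ -0.25466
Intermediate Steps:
B(w, F) = (-2 + w)*(1 + F + w)/3 (B(w, F) = ((w - 2)*(F + (w - 1*(-1))))/3 = ((-2 + w)*(F + (w + 1)))/3 = ((-2 + w)*(F + (1 + w)))/3 = ((-2 + w)*(1 + F + w))/3 = (-2 + w)*(1 + F + w)/3)
y = -12186 (y = -2*6093 = -12186)
y/47851 + o(4*(-6) + B(-1, 1))/45510 = -12186/47851 - 2/(4*(-6) + (-2/3 - 2/3*1 - 1/3*(-1) + (1/3)*(-1)**2 + (1/3)*1*(-1)))/45510 = -12186*1/47851 - 2/(-24 + (-2/3 - 2/3 + 1/3 + (1/3)*1 - 1/3))*(1/45510) = -12186/47851 - 2/(-24 + (-2/3 - 2/3 + 1/3 + 1/3 - 1/3))*(1/45510) = -12186/47851 - 2/(-24 - 1)*(1/45510) = -12186/47851 - 2/(-25)*(1/45510) = -12186/47851 - 2*(-1/25)*(1/45510) = -12186/47851 + (2/25)*(1/45510) = -12186/47851 + 1/568875 = -6932262899/27221237625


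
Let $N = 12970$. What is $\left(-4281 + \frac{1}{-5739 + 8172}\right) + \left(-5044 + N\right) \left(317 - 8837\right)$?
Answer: $- \frac{164309737832}{2433} \approx -6.7534 \cdot 10^{7}$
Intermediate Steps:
$\left(-4281 + \frac{1}{-5739 + 8172}\right) + \left(-5044 + N\right) \left(317 - 8837\right) = \left(-4281 + \frac{1}{-5739 + 8172}\right) + \left(-5044 + 12970\right) \left(317 - 8837\right) = \left(-4281 + \frac{1}{2433}\right) + 7926 \left(-8520\right) = \left(-4281 + \frac{1}{2433}\right) - 67529520 = - \frac{10415672}{2433} - 67529520 = - \frac{164309737832}{2433}$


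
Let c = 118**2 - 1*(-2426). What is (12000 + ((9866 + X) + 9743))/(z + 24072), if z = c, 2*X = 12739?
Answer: 25319/26948 ≈ 0.93955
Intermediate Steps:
X = 12739/2 (X = (1/2)*12739 = 12739/2 ≈ 6369.5)
c = 16350 (c = 13924 + 2426 = 16350)
z = 16350
(12000 + ((9866 + X) + 9743))/(z + 24072) = (12000 + ((9866 + 12739/2) + 9743))/(16350 + 24072) = (12000 + (32471/2 + 9743))/40422 = (12000 + 51957/2)*(1/40422) = (75957/2)*(1/40422) = 25319/26948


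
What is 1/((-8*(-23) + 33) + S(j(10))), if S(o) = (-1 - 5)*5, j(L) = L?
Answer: 1/187 ≈ 0.0053476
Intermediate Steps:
S(o) = -30 (S(o) = -6*5 = -30)
1/((-8*(-23) + 33) + S(j(10))) = 1/((-8*(-23) + 33) - 30) = 1/((184 + 33) - 30) = 1/(217 - 30) = 1/187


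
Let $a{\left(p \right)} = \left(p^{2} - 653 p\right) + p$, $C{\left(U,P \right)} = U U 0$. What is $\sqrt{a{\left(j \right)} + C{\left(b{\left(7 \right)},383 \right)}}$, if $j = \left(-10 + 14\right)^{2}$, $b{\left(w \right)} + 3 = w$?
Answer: $8 i \sqrt{159} \approx 100.88 i$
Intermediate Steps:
$b{\left(w \right)} = -3 + w$
$C{\left(U,P \right)} = 0$ ($C{\left(U,P \right)} = U^{2} \cdot 0 = 0$)
$j = 16$ ($j = 4^{2} = 16$)
$a{\left(p \right)} = p^{2} - 652 p$
$\sqrt{a{\left(j \right)} + C{\left(b{\left(7 \right)},383 \right)}} = \sqrt{16 \left(-652 + 16\right) + 0} = \sqrt{16 \left(-636\right) + 0} = \sqrt{-10176 + 0} = \sqrt{-10176} = 8 i \sqrt{159}$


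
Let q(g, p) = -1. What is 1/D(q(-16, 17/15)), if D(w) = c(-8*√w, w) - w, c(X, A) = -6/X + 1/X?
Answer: 64/89 + 40*I/89 ≈ 0.7191 + 0.44944*I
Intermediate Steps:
c(X, A) = -5/X (c(X, A) = -6/X + 1/X = -5/X)
D(w) = -w + 5/(8*√w) (D(w) = -5*(-1/(8*√w)) - w = -(-5)/(8*√w) - w = 5/(8*√w) - w = -w + 5/(8*√w))
1/D(q(-16, 17/15)) = 1/(-1*(-1) + 5/(8*√(-1))) = 1/(1 + 5*(-I)/8) = 1/(1 - 5*I/8) = 64*(1 + 5*I/8)/89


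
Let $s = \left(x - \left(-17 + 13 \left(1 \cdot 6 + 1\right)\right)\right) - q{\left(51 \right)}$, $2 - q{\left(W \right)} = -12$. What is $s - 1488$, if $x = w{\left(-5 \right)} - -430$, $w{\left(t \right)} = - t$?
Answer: $-1141$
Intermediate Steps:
$q{\left(W \right)} = 14$ ($q{\left(W \right)} = 2 - -12 = 2 + 12 = 14$)
$x = 435$ ($x = \left(-1\right) \left(-5\right) - -430 = 5 + 430 = 435$)
$s = 347$ ($s = \left(435 - \left(-17 + 13 \left(1 \cdot 6 + 1\right)\right)\right) - 14 = \left(435 - \left(-17 + 13 \left(6 + 1\right)\right)\right) - 14 = \left(435 - \left(-17 + 13 \cdot 7\right)\right) - 14 = \left(435 - \left(-17 + 91\right)\right) - 14 = \left(435 - 74\right) - 14 = 361 - 14 = 347$)
$s - 1488 = 347 - 1488 = -1141$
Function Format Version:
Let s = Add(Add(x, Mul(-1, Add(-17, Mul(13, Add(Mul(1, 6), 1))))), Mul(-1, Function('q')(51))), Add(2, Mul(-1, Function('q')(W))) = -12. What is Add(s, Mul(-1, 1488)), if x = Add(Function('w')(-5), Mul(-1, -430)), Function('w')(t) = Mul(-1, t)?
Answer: -1141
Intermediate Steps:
Function('q')(W) = 14 (Function('q')(W) = Add(2, Mul(-1, -12)) = Add(2, 12) = 14)
x = 435 (x = Add(Mul(-1, -5), Mul(-1, -430)) = Add(5, 430) = 435)
s = 347 (s = Add(Add(435, Mul(-1, Add(-17, Mul(13, Add(Mul(1, 6), 1))))), Mul(-1, 14)) = Add(Add(435, Mul(-1, Add(-17, Mul(13, Add(6, 1))))), -14) = Add(Add(435, Mul(-1, Add(-17, Mul(13, 7)))), -14) = Add(Add(435, Mul(-1, Add(-17, 91))), -14) = Add(Add(435, Mul(-1, 74)), -14) = Add(Add(435, -74), -14) = Add(361, -14) = 347)
Add(s, Mul(-1, 1488)) = Add(347, Mul(-1, 1488)) = Add(347, -1488) = -1141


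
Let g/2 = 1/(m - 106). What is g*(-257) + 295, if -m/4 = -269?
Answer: 142818/485 ≈ 294.47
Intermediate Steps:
m = 1076 (m = -4*(-269) = 1076)
g = 1/485 (g = 2/(1076 - 106) = 2/970 = 2*(1/970) = 1/485 ≈ 0.0020619)
g*(-257) + 295 = (1/485)*(-257) + 295 = -257/485 + 295 = 142818/485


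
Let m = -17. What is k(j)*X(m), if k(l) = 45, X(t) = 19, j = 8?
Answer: 855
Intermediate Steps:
k(j)*X(m) = 45*19 = 855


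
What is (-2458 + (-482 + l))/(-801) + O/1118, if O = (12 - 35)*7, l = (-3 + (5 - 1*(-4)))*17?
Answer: 1014641/298506 ≈ 3.3991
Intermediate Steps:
l = 102 (l = (-3 + (5 + 4))*17 = (-3 + 9)*17 = 6*17 = 102)
O = -161 (O = -23*7 = -161)
(-2458 + (-482 + l))/(-801) + O/1118 = (-2458 + (-482 + 102))/(-801) - 161/1118 = (-2458 - 380)*(-1/801) - 161*1/1118 = -2838*(-1/801) - 161/1118 = 946/267 - 161/1118 = 1014641/298506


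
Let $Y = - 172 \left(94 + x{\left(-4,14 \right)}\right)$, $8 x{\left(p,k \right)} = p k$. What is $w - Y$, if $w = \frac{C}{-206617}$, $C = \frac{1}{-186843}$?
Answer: $\frac{577684324120285}{38604940131} \approx 14964.0$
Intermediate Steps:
$x{\left(p,k \right)} = \frac{k p}{8}$ ($x{\left(p,k \right)} = \frac{p k}{8} = \frac{k p}{8}$)
$C = - \frac{1}{186843} \approx -5.3521 \cdot 10^{-6}$
$Y = -14964$ ($Y = - 172 \left(94 + \frac{1}{8} \cdot 14 \left(-4\right)\right) = - 172 \left(94 - 7\right) = \left(-172\right) 87 = -14964$)
$w = \frac{1}{38604940131}$ ($w = - \frac{1}{186843 \left(-206617\right)} = \left(- \frac{1}{186843}\right) \left(- \frac{1}{206617}\right) = \frac{1}{38604940131} \approx 2.5903 \cdot 10^{-11}$)
$w - Y = \frac{1}{38604940131} - -14964 = \frac{1}{38604940131} + 14964 = \frac{577684324120285}{38604940131}$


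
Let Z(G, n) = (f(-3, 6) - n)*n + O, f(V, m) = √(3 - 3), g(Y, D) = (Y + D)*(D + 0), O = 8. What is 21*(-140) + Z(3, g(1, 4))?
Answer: -3332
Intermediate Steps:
g(Y, D) = D*(D + Y) (g(Y, D) = (D + Y)*D = D*(D + Y))
f(V, m) = 0 (f(V, m) = √0 = 0)
Z(G, n) = 8 - n² (Z(G, n) = (0 - n)*n + 8 = (-n)*n + 8 = -n² + 8 = 8 - n²)
21*(-140) + Z(3, g(1, 4)) = 21*(-140) + (8 - (4*(4 + 1))²) = -2940 + (8 - (4*5)²) = -2940 + (8 - 1*20²) = -2940 + (8 - 1*400) = -2940 + (8 - 400) = -2940 - 392 = -3332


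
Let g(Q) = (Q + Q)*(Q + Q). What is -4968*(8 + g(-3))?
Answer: -218592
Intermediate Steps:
g(Q) = 4*Q² (g(Q) = (2*Q)*(2*Q) = 4*Q²)
-4968*(8 + g(-3)) = -4968*(8 + 4*(-3)²) = -4968*(8 + 4*9) = -4968*(8 + 36) = -4968*44 = -1242*176 = -218592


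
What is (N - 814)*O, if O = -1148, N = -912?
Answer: 1981448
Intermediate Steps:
(N - 814)*O = (-912 - 814)*(-1148) = -1726*(-1148) = 1981448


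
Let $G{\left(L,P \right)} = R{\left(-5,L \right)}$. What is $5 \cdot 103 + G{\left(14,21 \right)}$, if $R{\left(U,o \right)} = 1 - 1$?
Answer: $515$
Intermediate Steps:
$R{\left(U,o \right)} = 0$ ($R{\left(U,o \right)} = 1 - 1 = 0$)
$G{\left(L,P \right)} = 0$
$5 \cdot 103 + G{\left(14,21 \right)} = 5 \cdot 103 + 0 = 515 + 0 = 515$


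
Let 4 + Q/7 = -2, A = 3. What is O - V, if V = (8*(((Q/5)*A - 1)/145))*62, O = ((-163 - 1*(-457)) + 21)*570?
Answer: 130238726/725 ≈ 1.7964e+5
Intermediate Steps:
Q = -42 (Q = -28 + 7*(-2) = -28 - 14 = -42)
O = 179550 (O = ((-163 + 457) + 21)*570 = (294 + 21)*570 = 315*570 = 179550)
V = -64976/725 (V = (8*((-42/5*3 - 1)/145))*62 = (8*((-42*1/5*3 - 1)*(1/145)))*62 = (8*((-42/5*3 - 1)*(1/145)))*62 = (8*((-126/5 - 1)*(1/145)))*62 = (8*(-131/5*1/145))*62 = (8*(-131/725))*62 = -1048/725*62 = -64976/725 ≈ -89.622)
O - V = 179550 - 1*(-64976/725) = 179550 + 64976/725 = 130238726/725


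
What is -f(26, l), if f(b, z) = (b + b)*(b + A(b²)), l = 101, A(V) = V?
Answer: -36504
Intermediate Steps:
f(b, z) = 2*b*(b + b²) (f(b, z) = (b + b)*(b + b²) = (2*b)*(b + b²) = 2*b*(b + b²))
-f(26, l) = -2*26²*(1 + 26) = -2*676*27 = -1*36504 = -36504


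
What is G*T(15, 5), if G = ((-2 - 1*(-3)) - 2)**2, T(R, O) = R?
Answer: 15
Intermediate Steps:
G = 1 (G = ((-2 + 3) - 2)**2 = (1 - 2)**2 = (-1)**2 = 1)
G*T(15, 5) = 1*15 = 15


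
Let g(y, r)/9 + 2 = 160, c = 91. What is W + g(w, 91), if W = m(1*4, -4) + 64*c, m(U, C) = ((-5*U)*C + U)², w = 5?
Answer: 14302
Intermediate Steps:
g(y, r) = 1422 (g(y, r) = -18 + 9*160 = -18 + 1440 = 1422)
m(U, C) = (U - 5*C*U)² (m(U, C) = (-5*C*U + U)² = (U - 5*C*U)²)
W = 12880 (W = (1*4)²*(-1 + 5*(-4))² + 64*91 = 4²*(-1 - 20)² + 5824 = 16*(-21)² + 5824 = 16*441 + 5824 = 7056 + 5824 = 12880)
W + g(w, 91) = 12880 + 1422 = 14302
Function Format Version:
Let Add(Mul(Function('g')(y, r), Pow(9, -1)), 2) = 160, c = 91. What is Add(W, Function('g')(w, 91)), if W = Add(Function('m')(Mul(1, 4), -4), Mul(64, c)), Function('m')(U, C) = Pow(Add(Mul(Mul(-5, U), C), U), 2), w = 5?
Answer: 14302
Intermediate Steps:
Function('g')(y, r) = 1422 (Function('g')(y, r) = Add(-18, Mul(9, 160)) = Add(-18, 1440) = 1422)
Function('m')(U, C) = Pow(Add(U, Mul(-5, C, U)), 2) (Function('m')(U, C) = Pow(Add(Mul(-5, C, U), U), 2) = Pow(Add(U, Mul(-5, C, U)), 2))
W = 12880 (W = Add(Mul(Pow(Mul(1, 4), 2), Pow(Add(-1, Mul(5, -4)), 2)), Mul(64, 91)) = Add(Mul(Pow(4, 2), Pow(Add(-1, -20), 2)), 5824) = Add(Mul(16, Pow(-21, 2)), 5824) = Add(Mul(16, 441), 5824) = Add(7056, 5824) = 12880)
Add(W, Function('g')(w, 91)) = Add(12880, 1422) = 14302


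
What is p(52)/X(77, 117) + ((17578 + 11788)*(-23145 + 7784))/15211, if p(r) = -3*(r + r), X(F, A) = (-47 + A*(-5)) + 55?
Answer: -260274833870/8776747 ≈ -29655.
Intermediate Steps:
X(F, A) = 8 - 5*A (X(F, A) = (-47 - 5*A) + 55 = 8 - 5*A)
p(r) = -6*r
p(52)/X(77, 117) + ((17578 + 11788)*(-23145 + 7784))/15211 = (-6*52)/(8 - 5*117) + ((17578 + 11788)*(-23145 + 7784))/15211 = -312/(8 - 585) + (29366*(-15361))*(1/15211) = -312/(-577) - 451091126*1/15211 = -312*(-1/577) - 451091126/15211 = 312/577 - 451091126/15211 = -260274833870/8776747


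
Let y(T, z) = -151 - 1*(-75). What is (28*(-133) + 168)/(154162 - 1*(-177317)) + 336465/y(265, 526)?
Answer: -111531351991/25192404 ≈ -4427.2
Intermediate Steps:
y(T, z) = -76 (y(T, z) = -151 + 75 = -76)
(28*(-133) + 168)/(154162 - 1*(-177317)) + 336465/y(265, 526) = (28*(-133) + 168)/(154162 - 1*(-177317)) + 336465/(-76) = (-3724 + 168)/(154162 + 177317) + 336465*(-1/76) = -3556/331479 - 336465/76 = -111531351991/25192404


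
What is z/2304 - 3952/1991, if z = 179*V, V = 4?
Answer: -1919963/1146816 ≈ -1.6742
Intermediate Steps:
z = 716 (z = 179*4 = 716)
z/2304 - 3952/1991 = 716/2304 - 3952/1991 = 716*(1/2304) - 3952*1/1991 = 179/576 - 3952/1991 = -1919963/1146816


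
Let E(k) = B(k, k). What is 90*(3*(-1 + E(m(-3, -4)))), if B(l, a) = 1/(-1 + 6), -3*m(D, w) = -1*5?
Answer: -216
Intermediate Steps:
m(D, w) = 5/3 (m(D, w) = -(-1)*5/3 = -⅓*(-5) = 5/3)
B(l, a) = ⅕ (B(l, a) = 1/5 = ⅕)
E(k) = ⅕
90*(3*(-1 + E(m(-3, -4)))) = 90*(3*(-1 + ⅕)) = 90*(3*(-⅘)) = 90*(-12/5) = -216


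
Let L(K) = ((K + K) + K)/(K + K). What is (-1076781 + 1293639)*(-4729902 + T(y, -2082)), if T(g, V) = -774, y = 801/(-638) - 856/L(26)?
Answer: -1025884936008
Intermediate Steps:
L(K) = 3/2 (L(K) = (2*K + K)/((2*K)) = (3*K)*(1/(2*K)) = 3/2)
y = -1094659/1914 (y = 801/(-638) - 856/3/2 = 801*(-1/638) - 856*2/3 = -801/638 - 1712/3 = -1094659/1914 ≈ -571.92)
(-1076781 + 1293639)*(-4729902 + T(y, -2082)) = (-1076781 + 1293639)*(-4729902 - 774) = 216858*(-4730676) = -1025884936008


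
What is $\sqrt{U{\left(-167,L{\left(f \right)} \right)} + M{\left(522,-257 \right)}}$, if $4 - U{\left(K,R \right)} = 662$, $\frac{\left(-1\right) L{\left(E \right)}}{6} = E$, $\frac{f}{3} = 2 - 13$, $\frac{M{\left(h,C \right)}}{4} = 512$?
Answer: $\sqrt{1390} \approx 37.283$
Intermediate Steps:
$M{\left(h,C \right)} = 2048$ ($M{\left(h,C \right)} = 4 \cdot 512 = 2048$)
$f = -33$ ($f = 3 \left(2 - 13\right) = 3 \left(-11\right) = -33$)
$L{\left(E \right)} = - 6 E$
$U{\left(K,R \right)} = -658$ ($U{\left(K,R \right)} = 4 - 662 = -658$)
$\sqrt{U{\left(-167,L{\left(f \right)} \right)} + M{\left(522,-257 \right)}} = \sqrt{-658 + 2048} = \sqrt{1390}$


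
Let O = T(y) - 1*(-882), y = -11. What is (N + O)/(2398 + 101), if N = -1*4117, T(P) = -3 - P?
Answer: -461/357 ≈ -1.2913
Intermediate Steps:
O = 890 (O = (-3 - 1*(-11)) - 1*(-882) = (-3 + 11) + 882 = 8 + 882 = 890)
N = -4117
(N + O)/(2398 + 101) = (-4117 + 890)/(2398 + 101) = -3227/2499 = -3227*1/2499 = -461/357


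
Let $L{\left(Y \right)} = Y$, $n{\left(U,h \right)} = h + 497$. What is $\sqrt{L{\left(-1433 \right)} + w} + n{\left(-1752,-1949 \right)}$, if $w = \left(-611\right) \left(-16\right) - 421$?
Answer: $-1452 + \sqrt{7922} \approx -1363.0$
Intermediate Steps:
$n{\left(U,h \right)} = 497 + h$
$w = 9355$ ($w = 9776 - 421 = 9355$)
$\sqrt{L{\left(-1433 \right)} + w} + n{\left(-1752,-1949 \right)} = \sqrt{-1433 + 9355} + \left(497 - 1949\right) = \sqrt{7922} - 1452 = -1452 + \sqrt{7922}$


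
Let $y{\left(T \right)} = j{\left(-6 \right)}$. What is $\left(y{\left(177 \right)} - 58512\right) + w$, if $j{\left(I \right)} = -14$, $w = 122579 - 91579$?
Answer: $-27526$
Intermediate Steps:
$w = 31000$ ($w = 122579 - 91579 = 31000$)
$y{\left(T \right)} = -14$
$\left(y{\left(177 \right)} - 58512\right) + w = \left(-14 - 58512\right) + 31000 = -58526 + 31000 = -27526$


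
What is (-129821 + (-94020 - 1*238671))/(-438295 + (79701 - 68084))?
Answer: 231256/213339 ≈ 1.0840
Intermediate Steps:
(-129821 + (-94020 - 1*238671))/(-438295 + (79701 - 68084)) = (-129821 + (-94020 - 238671))/(-438295 + 11617) = (-129821 - 332691)/(-426678) = -462512*(-1/426678) = 231256/213339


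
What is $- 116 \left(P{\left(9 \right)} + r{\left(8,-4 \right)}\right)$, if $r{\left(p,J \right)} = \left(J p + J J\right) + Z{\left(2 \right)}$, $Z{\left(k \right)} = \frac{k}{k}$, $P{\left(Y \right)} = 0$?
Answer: $1740$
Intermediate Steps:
$Z{\left(k \right)} = 1$
$r{\left(p,J \right)} = 1 + J^{2} + J p$ ($r{\left(p,J \right)} = \left(J p + J J\right) + 1 = \left(J p + J^{2}\right) + 1 = \left(J^{2} + J p\right) + 1 = 1 + J^{2} + J p$)
$- 116 \left(P{\left(9 \right)} + r{\left(8,-4 \right)}\right) = - 116 \left(0 + \left(1 + \left(-4\right)^{2} - 32\right)\right) = - 116 \left(0 + \left(1 + 16 - 32\right)\right) = - 116 \left(0 - 15\right) = \left(-116\right) \left(-15\right) = 1740$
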